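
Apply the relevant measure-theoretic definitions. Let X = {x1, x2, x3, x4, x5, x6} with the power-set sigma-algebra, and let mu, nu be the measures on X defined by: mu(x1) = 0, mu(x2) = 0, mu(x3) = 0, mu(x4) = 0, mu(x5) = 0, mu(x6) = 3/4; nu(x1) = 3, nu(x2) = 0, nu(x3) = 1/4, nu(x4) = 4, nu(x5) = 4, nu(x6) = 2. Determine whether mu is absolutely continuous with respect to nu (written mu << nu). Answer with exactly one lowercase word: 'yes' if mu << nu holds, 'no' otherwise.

mu << nu means: every nu-null measurable set is also mu-null; equivalently, for every atom x, if nu({x}) = 0 then mu({x}) = 0.
Checking each atom:
  x1: nu = 3 > 0 -> no constraint.
  x2: nu = 0, mu = 0 -> consistent with mu << nu.
  x3: nu = 1/4 > 0 -> no constraint.
  x4: nu = 4 > 0 -> no constraint.
  x5: nu = 4 > 0 -> no constraint.
  x6: nu = 2 > 0 -> no constraint.
No atom violates the condition. Therefore mu << nu.

yes


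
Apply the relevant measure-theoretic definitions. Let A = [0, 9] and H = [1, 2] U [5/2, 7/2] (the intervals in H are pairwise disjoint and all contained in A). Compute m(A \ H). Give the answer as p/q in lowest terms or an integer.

The ambient interval has length m(A) = 9 - 0 = 9.
Since the holes are disjoint and sit inside A, by finite additivity
  m(H) = sum_i (b_i - a_i), and m(A \ H) = m(A) - m(H).
Computing the hole measures:
  m(H_1) = 2 - 1 = 1.
  m(H_2) = 7/2 - 5/2 = 1.
Summed: m(H) = 1 + 1 = 2.
So m(A \ H) = 9 - 2 = 7.

7


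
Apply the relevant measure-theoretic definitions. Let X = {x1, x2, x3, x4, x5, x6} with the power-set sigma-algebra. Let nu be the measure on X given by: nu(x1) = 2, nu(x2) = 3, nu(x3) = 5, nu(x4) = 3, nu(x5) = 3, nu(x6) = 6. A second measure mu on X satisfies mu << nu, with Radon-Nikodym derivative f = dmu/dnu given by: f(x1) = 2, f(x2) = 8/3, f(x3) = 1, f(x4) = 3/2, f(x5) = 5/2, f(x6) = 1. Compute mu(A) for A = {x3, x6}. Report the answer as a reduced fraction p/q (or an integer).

By the defining property of the Radon-Nikodym derivative, for every measurable set A,
  mu(A) = integral_A f dnu.
Since nu is a discrete measure concentrated on the atoms of X, the integral over A reduces to the sum
  mu(A) = sum_{x in A} f(x) * nu({x}).
Computing each term:
  x3: f(x3) * nu(x3) = 1 * 5 = 5.
  x6: f(x6) * nu(x6) = 1 * 6 = 6.
Summing: mu(A) = 5 + 6 = 11.

11


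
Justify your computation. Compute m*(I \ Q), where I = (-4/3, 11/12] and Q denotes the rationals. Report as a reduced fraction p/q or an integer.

The interval I = (-4/3, 11/12] has m(I) = 11/12 - (-4/3) = 9/4 (endpoints are measure-zero, so open/closed/half-open agree). Write I = (I cap Q) u (I \ Q). The rationals in I are countable, so m*(I cap Q) = 0 (cover each rational by intervals whose total length is arbitrarily small). By countable subadditivity m*(I) <= m*(I cap Q) + m*(I \ Q), hence m*(I \ Q) >= m(I) = 9/4. The reverse inequality m*(I \ Q) <= m*(I) = 9/4 is trivial since (I \ Q) is a subset of I. Therefore m*(I \ Q) = 9/4.

9/4


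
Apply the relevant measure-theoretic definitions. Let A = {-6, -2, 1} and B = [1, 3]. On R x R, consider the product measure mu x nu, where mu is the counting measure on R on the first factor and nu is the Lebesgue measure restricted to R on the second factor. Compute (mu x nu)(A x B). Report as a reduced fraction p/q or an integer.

For a measurable rectangle A x B, the product measure satisfies
  (mu x nu)(A x B) = mu(A) * nu(B).
  mu(A) = 3.
  nu(B) = 2.
  (mu x nu)(A x B) = 3 * 2 = 6.

6


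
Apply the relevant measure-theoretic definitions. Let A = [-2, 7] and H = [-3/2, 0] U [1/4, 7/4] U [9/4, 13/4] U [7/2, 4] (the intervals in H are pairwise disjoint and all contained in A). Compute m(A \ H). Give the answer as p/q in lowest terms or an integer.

The ambient interval has length m(A) = 7 - (-2) = 9.
Since the holes are disjoint and sit inside A, by finite additivity
  m(H) = sum_i (b_i - a_i), and m(A \ H) = m(A) - m(H).
Computing the hole measures:
  m(H_1) = 0 - (-3/2) = 3/2.
  m(H_2) = 7/4 - 1/4 = 3/2.
  m(H_3) = 13/4 - 9/4 = 1.
  m(H_4) = 4 - 7/2 = 1/2.
Summed: m(H) = 3/2 + 3/2 + 1 + 1/2 = 9/2.
So m(A \ H) = 9 - 9/2 = 9/2.

9/2


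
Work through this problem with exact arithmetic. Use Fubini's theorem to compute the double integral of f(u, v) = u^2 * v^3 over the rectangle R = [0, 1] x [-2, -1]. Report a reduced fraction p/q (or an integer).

f(u, v) is a tensor product of a function of u and a function of v, and both factors are bounded continuous (hence Lebesgue integrable) on the rectangle, so Fubini's theorem applies:
  integral_R f d(m x m) = (integral_a1^b1 u^2 du) * (integral_a2^b2 v^3 dv).
Inner integral in u: integral_{0}^{1} u^2 du = (1^3 - 0^3)/3
  = 1/3.
Inner integral in v: integral_{-2}^{-1} v^3 dv = ((-1)^4 - (-2)^4)/4
  = -15/4.
Product: (1/3) * (-15/4) = -5/4.

-5/4


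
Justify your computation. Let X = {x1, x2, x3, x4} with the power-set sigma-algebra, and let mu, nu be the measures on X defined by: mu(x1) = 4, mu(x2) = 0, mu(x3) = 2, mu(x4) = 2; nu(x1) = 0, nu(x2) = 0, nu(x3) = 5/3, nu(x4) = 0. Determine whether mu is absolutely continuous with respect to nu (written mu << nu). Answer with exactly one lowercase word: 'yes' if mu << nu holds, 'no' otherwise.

mu << nu means: every nu-null measurable set is also mu-null; equivalently, for every atom x, if nu({x}) = 0 then mu({x}) = 0.
Checking each atom:
  x1: nu = 0, mu = 4 > 0 -> violates mu << nu.
  x2: nu = 0, mu = 0 -> consistent with mu << nu.
  x3: nu = 5/3 > 0 -> no constraint.
  x4: nu = 0, mu = 2 > 0 -> violates mu << nu.
The atom(s) x1, x4 violate the condition (nu = 0 but mu > 0). Therefore mu is NOT absolutely continuous w.r.t. nu.

no


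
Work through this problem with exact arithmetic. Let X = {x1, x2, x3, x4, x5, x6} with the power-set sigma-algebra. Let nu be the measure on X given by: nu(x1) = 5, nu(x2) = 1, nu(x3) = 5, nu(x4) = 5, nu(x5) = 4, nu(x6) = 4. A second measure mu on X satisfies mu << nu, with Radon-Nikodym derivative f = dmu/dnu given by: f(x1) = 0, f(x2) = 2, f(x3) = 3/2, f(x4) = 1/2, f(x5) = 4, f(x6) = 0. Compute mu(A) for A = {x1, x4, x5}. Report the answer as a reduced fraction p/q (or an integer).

By the defining property of the Radon-Nikodym derivative, for every measurable set A,
  mu(A) = integral_A f dnu.
Since nu is a discrete measure concentrated on the atoms of X, the integral over A reduces to the sum
  mu(A) = sum_{x in A} f(x) * nu({x}).
Computing each term:
  x1: f(x1) * nu(x1) = 0 * 5 = 0.
  x4: f(x4) * nu(x4) = 1/2 * 5 = 5/2.
  x5: f(x5) * nu(x5) = 4 * 4 = 16.
Summing: mu(A) = 0 + 5/2 + 16 = 37/2.

37/2


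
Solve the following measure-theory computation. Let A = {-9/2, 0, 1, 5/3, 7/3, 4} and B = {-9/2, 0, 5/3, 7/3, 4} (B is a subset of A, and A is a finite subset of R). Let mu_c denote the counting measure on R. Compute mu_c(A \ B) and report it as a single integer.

Counting measure assigns mu_c(E) = |E| (number of elements) when E is finite. For B subset A, A \ B is the set of elements of A not in B, so |A \ B| = |A| - |B|.
|A| = 6, |B| = 5, so mu_c(A \ B) = 6 - 5 = 1.

1


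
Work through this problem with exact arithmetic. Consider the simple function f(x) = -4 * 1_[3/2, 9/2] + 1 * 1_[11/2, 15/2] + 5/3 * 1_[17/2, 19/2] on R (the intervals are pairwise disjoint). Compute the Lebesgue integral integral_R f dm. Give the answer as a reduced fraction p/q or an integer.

For a simple function f = sum_i c_i * 1_{A_i} with disjoint A_i,
  integral f dm = sum_i c_i * m(A_i).
Lengths of the A_i:
  m(A_1) = 9/2 - 3/2 = 3.
  m(A_2) = 15/2 - 11/2 = 2.
  m(A_3) = 19/2 - 17/2 = 1.
Contributions c_i * m(A_i):
  (-4) * (3) = -12.
  (1) * (2) = 2.
  (5/3) * (1) = 5/3.
Total: -12 + 2 + 5/3 = -25/3.

-25/3


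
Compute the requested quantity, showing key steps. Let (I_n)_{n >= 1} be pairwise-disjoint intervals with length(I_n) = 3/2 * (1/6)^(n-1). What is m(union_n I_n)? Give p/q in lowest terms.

By countable additivity of the Lebesgue measure on pairwise disjoint measurable sets,
  m(union_{n >= 1} I_n) = sum_{n >= 1} m(I_n) = sum_{n >= 1} a * r^(n-1),
  with a = 3/2 and r = 1/6.
Since 0 < r = 1/6 < 1, the geometric series converges:
  sum_{n >= 1} a * r^(n-1) = a / (1 - r).
  = 3/2 / (1 - 1/6)
  = 3/2 / (5/6)
  = 9/5.

9/5


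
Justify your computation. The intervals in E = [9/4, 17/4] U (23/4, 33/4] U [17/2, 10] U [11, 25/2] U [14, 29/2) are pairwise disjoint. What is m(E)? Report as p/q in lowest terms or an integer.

For pairwise disjoint intervals, m(union_i I_i) = sum_i m(I_i),
and m is invariant under swapping open/closed endpoints (single points have measure 0).
So m(E) = sum_i (b_i - a_i).
  I_1 has length 17/4 - 9/4 = 2.
  I_2 has length 33/4 - 23/4 = 5/2.
  I_3 has length 10 - 17/2 = 3/2.
  I_4 has length 25/2 - 11 = 3/2.
  I_5 has length 29/2 - 14 = 1/2.
Summing:
  m(E) = 2 + 5/2 + 3/2 + 3/2 + 1/2 = 8.

8


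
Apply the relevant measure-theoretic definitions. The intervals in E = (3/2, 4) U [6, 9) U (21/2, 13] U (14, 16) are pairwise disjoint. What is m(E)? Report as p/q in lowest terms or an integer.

For pairwise disjoint intervals, m(union_i I_i) = sum_i m(I_i),
and m is invariant under swapping open/closed endpoints (single points have measure 0).
So m(E) = sum_i (b_i - a_i).
  I_1 has length 4 - 3/2 = 5/2.
  I_2 has length 9 - 6 = 3.
  I_3 has length 13 - 21/2 = 5/2.
  I_4 has length 16 - 14 = 2.
Summing:
  m(E) = 5/2 + 3 + 5/2 + 2 = 10.

10


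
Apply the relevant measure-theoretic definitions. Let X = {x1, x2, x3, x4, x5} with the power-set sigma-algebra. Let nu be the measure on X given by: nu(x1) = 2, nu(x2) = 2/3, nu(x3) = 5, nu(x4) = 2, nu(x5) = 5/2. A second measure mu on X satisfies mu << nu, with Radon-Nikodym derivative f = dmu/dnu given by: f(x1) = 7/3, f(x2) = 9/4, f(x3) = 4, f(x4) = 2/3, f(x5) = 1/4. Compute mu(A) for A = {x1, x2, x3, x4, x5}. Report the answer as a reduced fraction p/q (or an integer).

By the defining property of the Radon-Nikodym derivative, for every measurable set A,
  mu(A) = integral_A f dnu.
Since nu is a discrete measure concentrated on the atoms of X, the integral over A reduces to the sum
  mu(A) = sum_{x in A} f(x) * nu({x}).
Computing each term:
  x1: f(x1) * nu(x1) = 7/3 * 2 = 14/3.
  x2: f(x2) * nu(x2) = 9/4 * 2/3 = 3/2.
  x3: f(x3) * nu(x3) = 4 * 5 = 20.
  x4: f(x4) * nu(x4) = 2/3 * 2 = 4/3.
  x5: f(x5) * nu(x5) = 1/4 * 5/2 = 5/8.
Summing: mu(A) = 14/3 + 3/2 + 20 + 4/3 + 5/8 = 225/8.

225/8


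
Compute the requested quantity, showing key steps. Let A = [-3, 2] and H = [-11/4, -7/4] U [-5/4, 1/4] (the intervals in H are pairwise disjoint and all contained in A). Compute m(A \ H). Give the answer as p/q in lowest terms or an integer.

The ambient interval has length m(A) = 2 - (-3) = 5.
Since the holes are disjoint and sit inside A, by finite additivity
  m(H) = sum_i (b_i - a_i), and m(A \ H) = m(A) - m(H).
Computing the hole measures:
  m(H_1) = -7/4 - (-11/4) = 1.
  m(H_2) = 1/4 - (-5/4) = 3/2.
Summed: m(H) = 1 + 3/2 = 5/2.
So m(A \ H) = 5 - 5/2 = 5/2.

5/2


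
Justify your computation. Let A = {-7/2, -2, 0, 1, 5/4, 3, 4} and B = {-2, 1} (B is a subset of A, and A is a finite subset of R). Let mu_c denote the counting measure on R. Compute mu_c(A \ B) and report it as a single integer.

Counting measure assigns mu_c(E) = |E| (number of elements) when E is finite. For B subset A, A \ B is the set of elements of A not in B, so |A \ B| = |A| - |B|.
|A| = 7, |B| = 2, so mu_c(A \ B) = 7 - 2 = 5.

5


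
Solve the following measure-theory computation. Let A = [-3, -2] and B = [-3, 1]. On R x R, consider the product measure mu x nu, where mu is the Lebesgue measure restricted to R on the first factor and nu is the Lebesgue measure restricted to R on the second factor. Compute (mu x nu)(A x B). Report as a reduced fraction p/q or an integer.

For a measurable rectangle A x B, the product measure satisfies
  (mu x nu)(A x B) = mu(A) * nu(B).
  mu(A) = 1.
  nu(B) = 4.
  (mu x nu)(A x B) = 1 * 4 = 4.

4


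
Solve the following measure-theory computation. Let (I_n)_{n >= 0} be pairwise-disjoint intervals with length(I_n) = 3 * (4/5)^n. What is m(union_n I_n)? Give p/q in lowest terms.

By countable additivity of the Lebesgue measure on pairwise disjoint measurable sets,
  m(union_{n >= 0} I_n) = sum_{n >= 0} m(I_n) = sum_{n >= 0} a * r^n,
  with a = 3 and r = 4/5.
Since 0 < r = 4/5 < 1, the geometric series converges:
  sum_{n >= 0} a * r^n = a / (1 - r).
  = 3 / (1 - 4/5)
  = 3 / (1/5)
  = 15.

15


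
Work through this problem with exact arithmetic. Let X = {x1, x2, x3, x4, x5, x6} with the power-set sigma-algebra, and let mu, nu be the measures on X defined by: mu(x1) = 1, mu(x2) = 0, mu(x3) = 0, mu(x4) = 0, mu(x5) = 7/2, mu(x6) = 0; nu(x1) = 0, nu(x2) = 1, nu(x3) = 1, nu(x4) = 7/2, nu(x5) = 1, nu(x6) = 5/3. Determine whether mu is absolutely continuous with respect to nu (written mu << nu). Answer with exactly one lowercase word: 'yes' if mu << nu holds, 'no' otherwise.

mu << nu means: every nu-null measurable set is also mu-null; equivalently, for every atom x, if nu({x}) = 0 then mu({x}) = 0.
Checking each atom:
  x1: nu = 0, mu = 1 > 0 -> violates mu << nu.
  x2: nu = 1 > 0 -> no constraint.
  x3: nu = 1 > 0 -> no constraint.
  x4: nu = 7/2 > 0 -> no constraint.
  x5: nu = 1 > 0 -> no constraint.
  x6: nu = 5/3 > 0 -> no constraint.
The atom(s) x1 violate the condition (nu = 0 but mu > 0). Therefore mu is NOT absolutely continuous w.r.t. nu.

no


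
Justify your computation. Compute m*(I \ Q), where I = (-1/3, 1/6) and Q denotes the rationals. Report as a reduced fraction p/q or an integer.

The interval I = (-1/3, 1/6) has m(I) = 1/6 - (-1/3) = 1/2 (endpoints are measure-zero, so open/closed/half-open agree). Write I = (I cap Q) u (I \ Q). The rationals in I are countable, so m*(I cap Q) = 0 (cover each rational by intervals whose total length is arbitrarily small). By countable subadditivity m*(I) <= m*(I cap Q) + m*(I \ Q), hence m*(I \ Q) >= m(I) = 1/2. The reverse inequality m*(I \ Q) <= m*(I) = 1/2 is trivial since (I \ Q) is a subset of I. Therefore m*(I \ Q) = 1/2.

1/2


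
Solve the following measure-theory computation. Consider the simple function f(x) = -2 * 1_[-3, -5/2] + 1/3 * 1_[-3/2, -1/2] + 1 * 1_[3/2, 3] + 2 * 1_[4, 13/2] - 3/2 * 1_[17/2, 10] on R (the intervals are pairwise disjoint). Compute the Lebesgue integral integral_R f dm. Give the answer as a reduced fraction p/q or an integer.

For a simple function f = sum_i c_i * 1_{A_i} with disjoint A_i,
  integral f dm = sum_i c_i * m(A_i).
Lengths of the A_i:
  m(A_1) = -5/2 - (-3) = 1/2.
  m(A_2) = -1/2 - (-3/2) = 1.
  m(A_3) = 3 - 3/2 = 3/2.
  m(A_4) = 13/2 - 4 = 5/2.
  m(A_5) = 10 - 17/2 = 3/2.
Contributions c_i * m(A_i):
  (-2) * (1/2) = -1.
  (1/3) * (1) = 1/3.
  (1) * (3/2) = 3/2.
  (2) * (5/2) = 5.
  (-3/2) * (3/2) = -9/4.
Total: -1 + 1/3 + 3/2 + 5 - 9/4 = 43/12.

43/12


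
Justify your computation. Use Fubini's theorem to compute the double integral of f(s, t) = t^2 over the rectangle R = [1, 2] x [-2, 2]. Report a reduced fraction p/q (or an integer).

f(s, t) is a tensor product of a function of s and a function of t, and both factors are bounded continuous (hence Lebesgue integrable) on the rectangle, so Fubini's theorem applies:
  integral_R f d(m x m) = (integral_a1^b1 1 ds) * (integral_a2^b2 t^2 dt).
Inner integral in s: integral_{1}^{2} 1 ds = (2^1 - 1^1)/1
  = 1.
Inner integral in t: integral_{-2}^{2} t^2 dt = (2^3 - (-2)^3)/3
  = 16/3.
Product: (1) * (16/3) = 16/3.

16/3


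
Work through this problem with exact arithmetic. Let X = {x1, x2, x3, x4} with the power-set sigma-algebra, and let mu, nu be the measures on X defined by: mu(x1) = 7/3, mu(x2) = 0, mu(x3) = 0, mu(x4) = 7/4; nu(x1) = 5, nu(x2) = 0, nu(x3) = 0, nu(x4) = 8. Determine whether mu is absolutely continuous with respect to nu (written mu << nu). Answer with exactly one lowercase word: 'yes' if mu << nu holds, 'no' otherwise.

mu << nu means: every nu-null measurable set is also mu-null; equivalently, for every atom x, if nu({x}) = 0 then mu({x}) = 0.
Checking each atom:
  x1: nu = 5 > 0 -> no constraint.
  x2: nu = 0, mu = 0 -> consistent with mu << nu.
  x3: nu = 0, mu = 0 -> consistent with mu << nu.
  x4: nu = 8 > 0 -> no constraint.
No atom violates the condition. Therefore mu << nu.

yes


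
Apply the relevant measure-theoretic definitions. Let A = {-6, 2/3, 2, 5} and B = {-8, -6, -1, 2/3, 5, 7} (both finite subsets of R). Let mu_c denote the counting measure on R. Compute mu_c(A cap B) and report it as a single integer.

Counting measure on a finite set equals cardinality. mu_c(A cap B) = |A cap B| (elements appearing in both).
Enumerating the elements of A that also lie in B gives 3 element(s).
So mu_c(A cap B) = 3.

3


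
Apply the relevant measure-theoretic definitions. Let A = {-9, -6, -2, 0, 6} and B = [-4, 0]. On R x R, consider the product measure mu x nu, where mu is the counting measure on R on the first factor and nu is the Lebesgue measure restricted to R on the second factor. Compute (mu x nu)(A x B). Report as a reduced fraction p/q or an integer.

For a measurable rectangle A x B, the product measure satisfies
  (mu x nu)(A x B) = mu(A) * nu(B).
  mu(A) = 5.
  nu(B) = 4.
  (mu x nu)(A x B) = 5 * 4 = 20.

20


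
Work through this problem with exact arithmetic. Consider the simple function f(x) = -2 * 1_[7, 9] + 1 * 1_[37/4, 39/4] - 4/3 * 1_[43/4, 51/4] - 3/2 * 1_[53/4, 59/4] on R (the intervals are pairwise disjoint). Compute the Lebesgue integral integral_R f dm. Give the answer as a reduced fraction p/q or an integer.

For a simple function f = sum_i c_i * 1_{A_i} with disjoint A_i,
  integral f dm = sum_i c_i * m(A_i).
Lengths of the A_i:
  m(A_1) = 9 - 7 = 2.
  m(A_2) = 39/4 - 37/4 = 1/2.
  m(A_3) = 51/4 - 43/4 = 2.
  m(A_4) = 59/4 - 53/4 = 3/2.
Contributions c_i * m(A_i):
  (-2) * (2) = -4.
  (1) * (1/2) = 1/2.
  (-4/3) * (2) = -8/3.
  (-3/2) * (3/2) = -9/4.
Total: -4 + 1/2 - 8/3 - 9/4 = -101/12.

-101/12


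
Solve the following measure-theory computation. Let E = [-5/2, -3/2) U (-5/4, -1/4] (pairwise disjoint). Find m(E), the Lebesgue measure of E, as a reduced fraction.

For pairwise disjoint intervals, m(union_i I_i) = sum_i m(I_i),
and m is invariant under swapping open/closed endpoints (single points have measure 0).
So m(E) = sum_i (b_i - a_i).
  I_1 has length -3/2 - (-5/2) = 1.
  I_2 has length -1/4 - (-5/4) = 1.
Summing:
  m(E) = 1 + 1 = 2.

2


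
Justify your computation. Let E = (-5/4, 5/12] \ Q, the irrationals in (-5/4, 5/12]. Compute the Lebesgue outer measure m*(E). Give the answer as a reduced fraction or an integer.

The interval I = (-5/4, 5/12] has m(I) = 5/12 - (-5/4) = 5/3 (endpoints are measure-zero, so open/closed/half-open agree). Write I = (I cap Q) u (I \ Q). The rationals in I are countable, so m*(I cap Q) = 0 (cover each rational by intervals whose total length is arbitrarily small). By countable subadditivity m*(I) <= m*(I cap Q) + m*(I \ Q), hence m*(I \ Q) >= m(I) = 5/3. The reverse inequality m*(I \ Q) <= m*(I) = 5/3 is trivial since (I \ Q) is a subset of I. Therefore m*(I \ Q) = 5/3.

5/3


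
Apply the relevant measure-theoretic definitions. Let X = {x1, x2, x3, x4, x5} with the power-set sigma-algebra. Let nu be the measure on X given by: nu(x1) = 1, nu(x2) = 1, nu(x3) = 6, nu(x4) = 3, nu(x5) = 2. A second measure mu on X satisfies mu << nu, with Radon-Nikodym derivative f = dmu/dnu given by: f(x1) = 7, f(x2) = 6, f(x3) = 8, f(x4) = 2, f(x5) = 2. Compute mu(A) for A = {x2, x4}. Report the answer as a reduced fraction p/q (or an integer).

By the defining property of the Radon-Nikodym derivative, for every measurable set A,
  mu(A) = integral_A f dnu.
Since nu is a discrete measure concentrated on the atoms of X, the integral over A reduces to the sum
  mu(A) = sum_{x in A} f(x) * nu({x}).
Computing each term:
  x2: f(x2) * nu(x2) = 6 * 1 = 6.
  x4: f(x4) * nu(x4) = 2 * 3 = 6.
Summing: mu(A) = 6 + 6 = 12.

12


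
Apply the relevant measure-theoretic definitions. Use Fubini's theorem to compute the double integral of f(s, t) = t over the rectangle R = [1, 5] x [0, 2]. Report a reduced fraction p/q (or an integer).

f(s, t) is a tensor product of a function of s and a function of t, and both factors are bounded continuous (hence Lebesgue integrable) on the rectangle, so Fubini's theorem applies:
  integral_R f d(m x m) = (integral_a1^b1 1 ds) * (integral_a2^b2 t dt).
Inner integral in s: integral_{1}^{5} 1 ds = (5^1 - 1^1)/1
  = 4.
Inner integral in t: integral_{0}^{2} t dt = (2^2 - 0^2)/2
  = 2.
Product: (4) * (2) = 8.

8


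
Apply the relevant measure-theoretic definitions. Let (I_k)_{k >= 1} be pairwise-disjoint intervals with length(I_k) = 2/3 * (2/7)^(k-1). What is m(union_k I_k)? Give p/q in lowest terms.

By countable additivity of the Lebesgue measure on pairwise disjoint measurable sets,
  m(union_{k >= 1} I_k) = sum_{k >= 1} m(I_k) = sum_{k >= 1} a * r^(k-1),
  with a = 2/3 and r = 2/7.
Since 0 < r = 2/7 < 1, the geometric series converges:
  sum_{k >= 1} a * r^(k-1) = a / (1 - r).
  = 2/3 / (1 - 2/7)
  = 2/3 / (5/7)
  = 14/15.

14/15


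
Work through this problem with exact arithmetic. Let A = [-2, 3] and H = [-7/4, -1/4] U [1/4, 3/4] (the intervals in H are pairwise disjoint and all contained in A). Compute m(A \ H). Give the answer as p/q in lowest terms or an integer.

The ambient interval has length m(A) = 3 - (-2) = 5.
Since the holes are disjoint and sit inside A, by finite additivity
  m(H) = sum_i (b_i - a_i), and m(A \ H) = m(A) - m(H).
Computing the hole measures:
  m(H_1) = -1/4 - (-7/4) = 3/2.
  m(H_2) = 3/4 - 1/4 = 1/2.
Summed: m(H) = 3/2 + 1/2 = 2.
So m(A \ H) = 5 - 2 = 3.

3


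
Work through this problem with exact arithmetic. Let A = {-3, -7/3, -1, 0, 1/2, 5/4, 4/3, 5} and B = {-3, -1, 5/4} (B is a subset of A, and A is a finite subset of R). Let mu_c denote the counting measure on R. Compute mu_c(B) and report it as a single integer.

Counting measure assigns mu_c(E) = |E| (number of elements) when E is finite.
B has 3 element(s), so mu_c(B) = 3.

3


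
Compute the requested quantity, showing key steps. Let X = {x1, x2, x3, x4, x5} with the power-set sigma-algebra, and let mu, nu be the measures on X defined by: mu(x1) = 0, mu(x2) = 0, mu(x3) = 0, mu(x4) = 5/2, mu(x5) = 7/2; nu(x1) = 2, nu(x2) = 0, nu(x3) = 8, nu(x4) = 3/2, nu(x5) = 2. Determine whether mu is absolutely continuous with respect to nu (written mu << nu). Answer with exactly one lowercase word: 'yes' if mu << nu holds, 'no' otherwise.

mu << nu means: every nu-null measurable set is also mu-null; equivalently, for every atom x, if nu({x}) = 0 then mu({x}) = 0.
Checking each atom:
  x1: nu = 2 > 0 -> no constraint.
  x2: nu = 0, mu = 0 -> consistent with mu << nu.
  x3: nu = 8 > 0 -> no constraint.
  x4: nu = 3/2 > 0 -> no constraint.
  x5: nu = 2 > 0 -> no constraint.
No atom violates the condition. Therefore mu << nu.

yes


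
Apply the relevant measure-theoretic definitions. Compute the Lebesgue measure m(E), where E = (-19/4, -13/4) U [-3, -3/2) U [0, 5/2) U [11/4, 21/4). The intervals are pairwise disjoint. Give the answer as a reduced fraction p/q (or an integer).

For pairwise disjoint intervals, m(union_i I_i) = sum_i m(I_i),
and m is invariant under swapping open/closed endpoints (single points have measure 0).
So m(E) = sum_i (b_i - a_i).
  I_1 has length -13/4 - (-19/4) = 3/2.
  I_2 has length -3/2 - (-3) = 3/2.
  I_3 has length 5/2 - 0 = 5/2.
  I_4 has length 21/4 - 11/4 = 5/2.
Summing:
  m(E) = 3/2 + 3/2 + 5/2 + 5/2 = 8.

8


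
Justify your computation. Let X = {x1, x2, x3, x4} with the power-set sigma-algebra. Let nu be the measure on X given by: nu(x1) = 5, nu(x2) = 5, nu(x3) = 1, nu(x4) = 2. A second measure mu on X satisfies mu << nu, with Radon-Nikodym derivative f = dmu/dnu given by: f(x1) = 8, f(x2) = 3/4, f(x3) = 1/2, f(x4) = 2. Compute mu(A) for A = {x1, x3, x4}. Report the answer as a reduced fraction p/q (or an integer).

By the defining property of the Radon-Nikodym derivative, for every measurable set A,
  mu(A) = integral_A f dnu.
Since nu is a discrete measure concentrated on the atoms of X, the integral over A reduces to the sum
  mu(A) = sum_{x in A} f(x) * nu({x}).
Computing each term:
  x1: f(x1) * nu(x1) = 8 * 5 = 40.
  x3: f(x3) * nu(x3) = 1/2 * 1 = 1/2.
  x4: f(x4) * nu(x4) = 2 * 2 = 4.
Summing: mu(A) = 40 + 1/2 + 4 = 89/2.

89/2


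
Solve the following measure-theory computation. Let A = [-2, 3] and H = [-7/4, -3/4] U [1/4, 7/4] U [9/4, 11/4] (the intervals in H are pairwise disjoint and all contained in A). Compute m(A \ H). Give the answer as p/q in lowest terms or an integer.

The ambient interval has length m(A) = 3 - (-2) = 5.
Since the holes are disjoint and sit inside A, by finite additivity
  m(H) = sum_i (b_i - a_i), and m(A \ H) = m(A) - m(H).
Computing the hole measures:
  m(H_1) = -3/4 - (-7/4) = 1.
  m(H_2) = 7/4 - 1/4 = 3/2.
  m(H_3) = 11/4 - 9/4 = 1/2.
Summed: m(H) = 1 + 3/2 + 1/2 = 3.
So m(A \ H) = 5 - 3 = 2.

2


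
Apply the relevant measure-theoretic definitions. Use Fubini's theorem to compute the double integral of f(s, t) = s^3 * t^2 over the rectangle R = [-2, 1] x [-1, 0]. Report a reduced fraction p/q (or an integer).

f(s, t) is a tensor product of a function of s and a function of t, and both factors are bounded continuous (hence Lebesgue integrable) on the rectangle, so Fubini's theorem applies:
  integral_R f d(m x m) = (integral_a1^b1 s^3 ds) * (integral_a2^b2 t^2 dt).
Inner integral in s: integral_{-2}^{1} s^3 ds = (1^4 - (-2)^4)/4
  = -15/4.
Inner integral in t: integral_{-1}^{0} t^2 dt = (0^3 - (-1)^3)/3
  = 1/3.
Product: (-15/4) * (1/3) = -5/4.

-5/4


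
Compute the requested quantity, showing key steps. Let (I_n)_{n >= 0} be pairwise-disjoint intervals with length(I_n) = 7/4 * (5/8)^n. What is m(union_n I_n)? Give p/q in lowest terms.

By countable additivity of the Lebesgue measure on pairwise disjoint measurable sets,
  m(union_{n >= 0} I_n) = sum_{n >= 0} m(I_n) = sum_{n >= 0} a * r^n,
  with a = 7/4 and r = 5/8.
Since 0 < r = 5/8 < 1, the geometric series converges:
  sum_{n >= 0} a * r^n = a / (1 - r).
  = 7/4 / (1 - 5/8)
  = 7/4 / (3/8)
  = 14/3.

14/3


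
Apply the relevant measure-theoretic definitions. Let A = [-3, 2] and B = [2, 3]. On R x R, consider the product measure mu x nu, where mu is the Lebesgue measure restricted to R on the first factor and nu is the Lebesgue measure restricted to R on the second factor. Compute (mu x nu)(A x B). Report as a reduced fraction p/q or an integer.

For a measurable rectangle A x B, the product measure satisfies
  (mu x nu)(A x B) = mu(A) * nu(B).
  mu(A) = 5.
  nu(B) = 1.
  (mu x nu)(A x B) = 5 * 1 = 5.

5


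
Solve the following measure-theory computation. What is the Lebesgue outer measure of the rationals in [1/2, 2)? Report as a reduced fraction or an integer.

The set Q cap [1/2, 2) is countable (a subset of the countable set Q). Lebesgue outer measure of any countable set is 0: each singleton {q} has m*({q}) = 0, and by countable subadditivity m*(union_k {q_k}) <= sum_k m*({q_k}) = sum_k 0 = 0. The reverse inequality m*(E) >= 0 is automatic. So m*(Q cap [1/2, 2)) = 0.

0


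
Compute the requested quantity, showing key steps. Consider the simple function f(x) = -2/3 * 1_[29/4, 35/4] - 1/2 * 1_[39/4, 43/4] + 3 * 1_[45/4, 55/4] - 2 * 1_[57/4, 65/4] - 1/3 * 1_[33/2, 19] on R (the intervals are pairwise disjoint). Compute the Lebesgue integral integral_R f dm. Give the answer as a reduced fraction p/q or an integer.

For a simple function f = sum_i c_i * 1_{A_i} with disjoint A_i,
  integral f dm = sum_i c_i * m(A_i).
Lengths of the A_i:
  m(A_1) = 35/4 - 29/4 = 3/2.
  m(A_2) = 43/4 - 39/4 = 1.
  m(A_3) = 55/4 - 45/4 = 5/2.
  m(A_4) = 65/4 - 57/4 = 2.
  m(A_5) = 19 - 33/2 = 5/2.
Contributions c_i * m(A_i):
  (-2/3) * (3/2) = -1.
  (-1/2) * (1) = -1/2.
  (3) * (5/2) = 15/2.
  (-2) * (2) = -4.
  (-1/3) * (5/2) = -5/6.
Total: -1 - 1/2 + 15/2 - 4 - 5/6 = 7/6.

7/6


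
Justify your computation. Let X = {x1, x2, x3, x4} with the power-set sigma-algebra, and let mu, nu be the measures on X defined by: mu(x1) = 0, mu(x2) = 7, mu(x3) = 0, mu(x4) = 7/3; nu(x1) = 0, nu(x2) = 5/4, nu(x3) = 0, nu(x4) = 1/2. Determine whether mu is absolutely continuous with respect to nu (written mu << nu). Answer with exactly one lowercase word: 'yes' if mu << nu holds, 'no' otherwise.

mu << nu means: every nu-null measurable set is also mu-null; equivalently, for every atom x, if nu({x}) = 0 then mu({x}) = 0.
Checking each atom:
  x1: nu = 0, mu = 0 -> consistent with mu << nu.
  x2: nu = 5/4 > 0 -> no constraint.
  x3: nu = 0, mu = 0 -> consistent with mu << nu.
  x4: nu = 1/2 > 0 -> no constraint.
No atom violates the condition. Therefore mu << nu.

yes


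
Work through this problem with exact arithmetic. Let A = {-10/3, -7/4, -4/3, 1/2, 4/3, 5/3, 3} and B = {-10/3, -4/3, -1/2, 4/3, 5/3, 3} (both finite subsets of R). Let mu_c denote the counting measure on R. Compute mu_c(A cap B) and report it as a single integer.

Counting measure on a finite set equals cardinality. mu_c(A cap B) = |A cap B| (elements appearing in both).
Enumerating the elements of A that also lie in B gives 5 element(s).
So mu_c(A cap B) = 5.

5


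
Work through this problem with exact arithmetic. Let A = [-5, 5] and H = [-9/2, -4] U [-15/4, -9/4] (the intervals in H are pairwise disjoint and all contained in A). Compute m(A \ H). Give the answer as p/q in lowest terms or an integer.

The ambient interval has length m(A) = 5 - (-5) = 10.
Since the holes are disjoint and sit inside A, by finite additivity
  m(H) = sum_i (b_i - a_i), and m(A \ H) = m(A) - m(H).
Computing the hole measures:
  m(H_1) = -4 - (-9/2) = 1/2.
  m(H_2) = -9/4 - (-15/4) = 3/2.
Summed: m(H) = 1/2 + 3/2 = 2.
So m(A \ H) = 10 - 2 = 8.

8


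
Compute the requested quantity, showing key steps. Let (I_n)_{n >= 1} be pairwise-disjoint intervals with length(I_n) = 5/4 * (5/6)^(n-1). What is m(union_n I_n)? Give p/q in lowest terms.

By countable additivity of the Lebesgue measure on pairwise disjoint measurable sets,
  m(union_{n >= 1} I_n) = sum_{n >= 1} m(I_n) = sum_{n >= 1} a * r^(n-1),
  with a = 5/4 and r = 5/6.
Since 0 < r = 5/6 < 1, the geometric series converges:
  sum_{n >= 1} a * r^(n-1) = a / (1 - r).
  = 5/4 / (1 - 5/6)
  = 5/4 / (1/6)
  = 15/2.

15/2


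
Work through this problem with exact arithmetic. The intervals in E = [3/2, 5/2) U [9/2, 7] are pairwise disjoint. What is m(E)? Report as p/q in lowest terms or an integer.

For pairwise disjoint intervals, m(union_i I_i) = sum_i m(I_i),
and m is invariant under swapping open/closed endpoints (single points have measure 0).
So m(E) = sum_i (b_i - a_i).
  I_1 has length 5/2 - 3/2 = 1.
  I_2 has length 7 - 9/2 = 5/2.
Summing:
  m(E) = 1 + 5/2 = 7/2.

7/2


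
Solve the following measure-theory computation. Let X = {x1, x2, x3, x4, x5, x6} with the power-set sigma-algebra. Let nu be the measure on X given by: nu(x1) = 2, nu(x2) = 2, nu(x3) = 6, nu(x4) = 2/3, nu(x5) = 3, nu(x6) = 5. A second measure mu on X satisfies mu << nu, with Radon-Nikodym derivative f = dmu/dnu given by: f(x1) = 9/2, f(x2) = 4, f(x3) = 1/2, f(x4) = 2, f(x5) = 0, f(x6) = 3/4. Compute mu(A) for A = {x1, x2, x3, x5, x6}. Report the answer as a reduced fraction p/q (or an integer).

By the defining property of the Radon-Nikodym derivative, for every measurable set A,
  mu(A) = integral_A f dnu.
Since nu is a discrete measure concentrated on the atoms of X, the integral over A reduces to the sum
  mu(A) = sum_{x in A} f(x) * nu({x}).
Computing each term:
  x1: f(x1) * nu(x1) = 9/2 * 2 = 9.
  x2: f(x2) * nu(x2) = 4 * 2 = 8.
  x3: f(x3) * nu(x3) = 1/2 * 6 = 3.
  x5: f(x5) * nu(x5) = 0 * 3 = 0.
  x6: f(x6) * nu(x6) = 3/4 * 5 = 15/4.
Summing: mu(A) = 9 + 8 + 3 + 0 + 15/4 = 95/4.

95/4


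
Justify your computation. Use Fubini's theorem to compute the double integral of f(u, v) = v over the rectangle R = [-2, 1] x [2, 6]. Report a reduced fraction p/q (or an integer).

f(u, v) is a tensor product of a function of u and a function of v, and both factors are bounded continuous (hence Lebesgue integrable) on the rectangle, so Fubini's theorem applies:
  integral_R f d(m x m) = (integral_a1^b1 1 du) * (integral_a2^b2 v dv).
Inner integral in u: integral_{-2}^{1} 1 du = (1^1 - (-2)^1)/1
  = 3.
Inner integral in v: integral_{2}^{6} v dv = (6^2 - 2^2)/2
  = 16.
Product: (3) * (16) = 48.

48


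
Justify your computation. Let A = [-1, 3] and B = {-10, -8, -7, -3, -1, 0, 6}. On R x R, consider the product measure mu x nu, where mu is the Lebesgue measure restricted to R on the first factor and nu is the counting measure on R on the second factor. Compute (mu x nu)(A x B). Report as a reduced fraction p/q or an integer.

For a measurable rectangle A x B, the product measure satisfies
  (mu x nu)(A x B) = mu(A) * nu(B).
  mu(A) = 4.
  nu(B) = 7.
  (mu x nu)(A x B) = 4 * 7 = 28.

28


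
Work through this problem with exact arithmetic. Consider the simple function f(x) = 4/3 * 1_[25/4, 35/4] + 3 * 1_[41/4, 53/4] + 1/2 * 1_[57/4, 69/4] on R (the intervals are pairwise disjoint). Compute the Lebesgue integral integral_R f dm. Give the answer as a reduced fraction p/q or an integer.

For a simple function f = sum_i c_i * 1_{A_i} with disjoint A_i,
  integral f dm = sum_i c_i * m(A_i).
Lengths of the A_i:
  m(A_1) = 35/4 - 25/4 = 5/2.
  m(A_2) = 53/4 - 41/4 = 3.
  m(A_3) = 69/4 - 57/4 = 3.
Contributions c_i * m(A_i):
  (4/3) * (5/2) = 10/3.
  (3) * (3) = 9.
  (1/2) * (3) = 3/2.
Total: 10/3 + 9 + 3/2 = 83/6.

83/6


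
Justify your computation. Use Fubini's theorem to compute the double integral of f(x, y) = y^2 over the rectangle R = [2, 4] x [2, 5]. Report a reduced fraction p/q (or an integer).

f(x, y) is a tensor product of a function of x and a function of y, and both factors are bounded continuous (hence Lebesgue integrable) on the rectangle, so Fubini's theorem applies:
  integral_R f d(m x m) = (integral_a1^b1 1 dx) * (integral_a2^b2 y^2 dy).
Inner integral in x: integral_{2}^{4} 1 dx = (4^1 - 2^1)/1
  = 2.
Inner integral in y: integral_{2}^{5} y^2 dy = (5^3 - 2^3)/3
  = 39.
Product: (2) * (39) = 78.

78


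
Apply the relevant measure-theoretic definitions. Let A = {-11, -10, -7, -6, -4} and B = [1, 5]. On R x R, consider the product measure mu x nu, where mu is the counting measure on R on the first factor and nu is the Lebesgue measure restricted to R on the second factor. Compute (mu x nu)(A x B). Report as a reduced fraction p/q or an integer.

For a measurable rectangle A x B, the product measure satisfies
  (mu x nu)(A x B) = mu(A) * nu(B).
  mu(A) = 5.
  nu(B) = 4.
  (mu x nu)(A x B) = 5 * 4 = 20.

20


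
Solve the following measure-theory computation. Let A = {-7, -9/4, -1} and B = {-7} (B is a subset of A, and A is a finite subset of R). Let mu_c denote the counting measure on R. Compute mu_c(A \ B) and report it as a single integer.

Counting measure assigns mu_c(E) = |E| (number of elements) when E is finite. For B subset A, A \ B is the set of elements of A not in B, so |A \ B| = |A| - |B|.
|A| = 3, |B| = 1, so mu_c(A \ B) = 3 - 1 = 2.

2


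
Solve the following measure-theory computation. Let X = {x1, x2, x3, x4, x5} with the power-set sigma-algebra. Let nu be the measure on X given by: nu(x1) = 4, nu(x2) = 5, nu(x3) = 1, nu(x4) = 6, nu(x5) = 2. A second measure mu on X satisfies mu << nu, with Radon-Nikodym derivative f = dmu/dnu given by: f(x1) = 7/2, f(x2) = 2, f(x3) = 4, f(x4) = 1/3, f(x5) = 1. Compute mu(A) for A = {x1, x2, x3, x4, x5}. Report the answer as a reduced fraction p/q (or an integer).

By the defining property of the Radon-Nikodym derivative, for every measurable set A,
  mu(A) = integral_A f dnu.
Since nu is a discrete measure concentrated on the atoms of X, the integral over A reduces to the sum
  mu(A) = sum_{x in A} f(x) * nu({x}).
Computing each term:
  x1: f(x1) * nu(x1) = 7/2 * 4 = 14.
  x2: f(x2) * nu(x2) = 2 * 5 = 10.
  x3: f(x3) * nu(x3) = 4 * 1 = 4.
  x4: f(x4) * nu(x4) = 1/3 * 6 = 2.
  x5: f(x5) * nu(x5) = 1 * 2 = 2.
Summing: mu(A) = 14 + 10 + 4 + 2 + 2 = 32.

32


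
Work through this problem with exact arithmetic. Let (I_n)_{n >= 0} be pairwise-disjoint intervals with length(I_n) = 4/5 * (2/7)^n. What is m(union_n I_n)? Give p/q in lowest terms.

By countable additivity of the Lebesgue measure on pairwise disjoint measurable sets,
  m(union_{n >= 0} I_n) = sum_{n >= 0} m(I_n) = sum_{n >= 0} a * r^n,
  with a = 4/5 and r = 2/7.
Since 0 < r = 2/7 < 1, the geometric series converges:
  sum_{n >= 0} a * r^n = a / (1 - r).
  = 4/5 / (1 - 2/7)
  = 4/5 / (5/7)
  = 28/25.

28/25


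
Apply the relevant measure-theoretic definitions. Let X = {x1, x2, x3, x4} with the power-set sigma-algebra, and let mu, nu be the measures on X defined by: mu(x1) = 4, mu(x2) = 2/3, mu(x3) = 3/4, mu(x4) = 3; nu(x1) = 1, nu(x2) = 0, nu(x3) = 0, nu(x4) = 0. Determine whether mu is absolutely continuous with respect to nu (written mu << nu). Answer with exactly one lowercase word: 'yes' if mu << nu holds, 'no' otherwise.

mu << nu means: every nu-null measurable set is also mu-null; equivalently, for every atom x, if nu({x}) = 0 then mu({x}) = 0.
Checking each atom:
  x1: nu = 1 > 0 -> no constraint.
  x2: nu = 0, mu = 2/3 > 0 -> violates mu << nu.
  x3: nu = 0, mu = 3/4 > 0 -> violates mu << nu.
  x4: nu = 0, mu = 3 > 0 -> violates mu << nu.
The atom(s) x2, x3, x4 violate the condition (nu = 0 but mu > 0). Therefore mu is NOT absolutely continuous w.r.t. nu.

no


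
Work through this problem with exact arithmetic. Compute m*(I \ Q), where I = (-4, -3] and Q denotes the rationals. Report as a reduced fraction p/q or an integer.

The interval I = (-4, -3] has m(I) = -3 - (-4) = 1 (endpoints are measure-zero, so open/closed/half-open agree). Write I = (I cap Q) u (I \ Q). The rationals in I are countable, so m*(I cap Q) = 0 (cover each rational by intervals whose total length is arbitrarily small). By countable subadditivity m*(I) <= m*(I cap Q) + m*(I \ Q), hence m*(I \ Q) >= m(I) = 1. The reverse inequality m*(I \ Q) <= m*(I) = 1 is trivial since (I \ Q) is a subset of I. Therefore m*(I \ Q) = 1.

1


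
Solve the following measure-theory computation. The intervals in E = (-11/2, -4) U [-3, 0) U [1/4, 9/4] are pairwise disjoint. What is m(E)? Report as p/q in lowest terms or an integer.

For pairwise disjoint intervals, m(union_i I_i) = sum_i m(I_i),
and m is invariant under swapping open/closed endpoints (single points have measure 0).
So m(E) = sum_i (b_i - a_i).
  I_1 has length -4 - (-11/2) = 3/2.
  I_2 has length 0 - (-3) = 3.
  I_3 has length 9/4 - 1/4 = 2.
Summing:
  m(E) = 3/2 + 3 + 2 = 13/2.

13/2


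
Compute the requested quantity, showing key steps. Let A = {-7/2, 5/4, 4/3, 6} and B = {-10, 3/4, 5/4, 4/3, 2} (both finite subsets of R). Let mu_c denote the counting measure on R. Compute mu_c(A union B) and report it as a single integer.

Counting measure on a finite set equals cardinality. By inclusion-exclusion, |A union B| = |A| + |B| - |A cap B|.
|A| = 4, |B| = 5, |A cap B| = 2.
So mu_c(A union B) = 4 + 5 - 2 = 7.

7


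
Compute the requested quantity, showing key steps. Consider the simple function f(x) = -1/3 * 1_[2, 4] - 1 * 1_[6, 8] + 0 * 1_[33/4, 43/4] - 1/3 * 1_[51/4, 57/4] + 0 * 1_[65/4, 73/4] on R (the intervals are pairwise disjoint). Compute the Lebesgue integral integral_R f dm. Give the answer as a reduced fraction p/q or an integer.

For a simple function f = sum_i c_i * 1_{A_i} with disjoint A_i,
  integral f dm = sum_i c_i * m(A_i).
Lengths of the A_i:
  m(A_1) = 4 - 2 = 2.
  m(A_2) = 8 - 6 = 2.
  m(A_3) = 43/4 - 33/4 = 5/2.
  m(A_4) = 57/4 - 51/4 = 3/2.
  m(A_5) = 73/4 - 65/4 = 2.
Contributions c_i * m(A_i):
  (-1/3) * (2) = -2/3.
  (-1) * (2) = -2.
  (0) * (5/2) = 0.
  (-1/3) * (3/2) = -1/2.
  (0) * (2) = 0.
Total: -2/3 - 2 + 0 - 1/2 + 0 = -19/6.

-19/6


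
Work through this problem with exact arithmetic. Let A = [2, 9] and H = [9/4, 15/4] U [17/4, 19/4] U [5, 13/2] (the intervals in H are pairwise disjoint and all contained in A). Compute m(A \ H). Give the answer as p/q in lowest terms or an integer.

The ambient interval has length m(A) = 9 - 2 = 7.
Since the holes are disjoint and sit inside A, by finite additivity
  m(H) = sum_i (b_i - a_i), and m(A \ H) = m(A) - m(H).
Computing the hole measures:
  m(H_1) = 15/4 - 9/4 = 3/2.
  m(H_2) = 19/4 - 17/4 = 1/2.
  m(H_3) = 13/2 - 5 = 3/2.
Summed: m(H) = 3/2 + 1/2 + 3/2 = 7/2.
So m(A \ H) = 7 - 7/2 = 7/2.

7/2
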